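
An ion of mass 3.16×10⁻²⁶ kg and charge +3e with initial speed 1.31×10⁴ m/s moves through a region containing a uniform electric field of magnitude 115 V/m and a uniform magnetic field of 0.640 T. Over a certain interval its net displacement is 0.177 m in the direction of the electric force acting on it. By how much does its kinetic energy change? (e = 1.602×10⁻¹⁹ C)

ΔKE ≈ 9.78×10⁻¹⁸ J

The magnetic force is always ⟂ v and does no work; only the electric force changes KE.
ΔKE = F_E · d = |q|E d = (4.806×10⁻¹⁹)(115)(0.177) ≈ 9.78×10⁻¹⁸ J.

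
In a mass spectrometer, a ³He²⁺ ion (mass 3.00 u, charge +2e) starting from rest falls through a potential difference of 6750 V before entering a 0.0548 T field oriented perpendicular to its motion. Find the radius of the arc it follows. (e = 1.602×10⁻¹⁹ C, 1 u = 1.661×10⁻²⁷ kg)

r ≈ 0.264 m

Acceleration: |q|V = ½mv² ⇒ v = √(2|q|V/m) = √(2·3.204×10⁻¹⁹·6750/4.983×10⁻²⁷) ≈ 9.317×10⁵ m/s.
In the field: r = mv/(|q|B) = (4.983×10⁻²⁷)(9.317×10⁵)/((3.204×10⁻¹⁹)(0.0548)) ≈ 0.264 m.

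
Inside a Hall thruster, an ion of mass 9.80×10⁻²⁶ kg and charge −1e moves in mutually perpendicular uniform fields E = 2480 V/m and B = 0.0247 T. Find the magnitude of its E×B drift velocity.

v_d ≈ 1.00×10⁵ m/s

The steady drift has the magnetic force balancing the electric force, so v_d = E/B.
v_d = 2480/0.0247 = 1.00×10⁵ m/s.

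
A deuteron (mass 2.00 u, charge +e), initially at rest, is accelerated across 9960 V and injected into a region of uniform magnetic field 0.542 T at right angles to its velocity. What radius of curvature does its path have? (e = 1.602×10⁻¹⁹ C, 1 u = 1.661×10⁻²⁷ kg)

Acceleration: |q|V = ½mv² ⇒ v = √(2|q|V/m) = √(2·1.602×10⁻¹⁹·9960/3.322×10⁻²⁷) ≈ 9.801×10⁵ m/s.
In the field: r = mv/(|q|B) = (3.322×10⁻²⁷)(9.801×10⁵)/((1.602×10⁻¹⁹)(0.542)) ≈ 0.0375 m.

r ≈ 0.0375 m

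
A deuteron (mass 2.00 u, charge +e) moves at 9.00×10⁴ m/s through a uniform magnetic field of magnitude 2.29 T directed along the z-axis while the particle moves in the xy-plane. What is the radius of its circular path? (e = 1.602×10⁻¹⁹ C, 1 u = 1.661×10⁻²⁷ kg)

r ≈ 8.15×10⁻⁴ m

The magnetic force provides the centripetal force: |q|vB = mv²/r.
r = mv/(|q|B) = (3.322×10⁻²⁷)(9.00×10⁴)/((1.602×10⁻¹⁹)(2.29)) ≈ 8.15×10⁻⁴ m.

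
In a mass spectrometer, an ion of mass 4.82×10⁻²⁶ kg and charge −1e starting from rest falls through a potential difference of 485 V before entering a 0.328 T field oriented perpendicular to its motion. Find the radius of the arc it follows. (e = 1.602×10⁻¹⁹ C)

Acceleration: |q|V = ½mv² ⇒ v = √(2|q|V/m) = √(2·1.602×10⁻¹⁹·485/4.82×10⁻²⁶) ≈ 5.678×10⁴ m/s.
In the field: r = mv/(|q|B) = (4.82×10⁻²⁶)(5.678×10⁴)/((1.602×10⁻¹⁹)(0.328)) ≈ 0.0521 m.

r ≈ 0.0521 m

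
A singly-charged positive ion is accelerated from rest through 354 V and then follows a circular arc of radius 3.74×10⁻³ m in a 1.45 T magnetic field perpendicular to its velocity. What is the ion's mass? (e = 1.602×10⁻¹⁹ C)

Combine |q|V = ½mv² and r = mv/(|q|B): eliminate v to get m = qB²r²/(2V).
m = (1.602×10⁻¹⁹)(1.45)²(3.74×10⁻³)²/(2·354) ≈ 6.65×10⁻²⁷ kg.

m ≈ 6.65×10⁻²⁷ kg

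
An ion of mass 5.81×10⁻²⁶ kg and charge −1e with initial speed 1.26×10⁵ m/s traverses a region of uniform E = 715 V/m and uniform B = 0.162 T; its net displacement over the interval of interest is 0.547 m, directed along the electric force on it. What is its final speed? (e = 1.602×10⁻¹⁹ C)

v_f ≈ 1.34×10⁵ m/s

B does no work; ΔKE = |q|E d.
½mv_f² = ½mv₀² + |q|Ed = ½(5.81×10⁻²⁶)(1.26×10⁵)² + (1.602×10⁻¹⁹)(715)(0.547) ≈ 4.612×10⁻¹⁶ J + 6.266×10⁻¹⁷ J ≈ 5.239×10⁻¹⁶ J.
v_f = √(2·5.239×10⁻¹⁶/5.81×10⁻²⁶) ≈ 1.34×10⁵ m/s.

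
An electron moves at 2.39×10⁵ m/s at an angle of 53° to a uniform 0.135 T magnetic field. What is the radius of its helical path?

r ≈ 8.04×10⁻⁶ m

v⊥ = v sinθ = 2.39×10⁵·sin53° ≈ 1.909×10⁵ m/s.
r = m v⊥/(|q|B) = (9.109×10⁻³¹)(1.909×10⁵)/((1.602×10⁻¹⁹)(0.135)) ≈ 8.04×10⁻⁶ m.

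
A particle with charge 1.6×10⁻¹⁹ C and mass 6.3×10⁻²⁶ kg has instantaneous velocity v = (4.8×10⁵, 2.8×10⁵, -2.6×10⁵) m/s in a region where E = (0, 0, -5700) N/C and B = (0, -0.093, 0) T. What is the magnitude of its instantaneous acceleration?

|a| ≈ 1.42×10¹¹ m/s²

v×B = (-2.42×10⁴, 0, -4.46×10⁴) N/C.
E + v×B = (-2.42×10⁴, 0, -5.03×10⁴) N/C.
F = q(E + v×B) = (1.6×10⁻¹⁹ C)·(-2.42×10⁴, 0, -5.03×10⁴) = (-3.87×10⁻¹⁵, 0, -8.05×10⁻¹⁵) N.
|a| = |F|/m = 8.935×10⁻¹⁵/6.3×10⁻²⁶ ≈ 1.42×10¹¹ m/s².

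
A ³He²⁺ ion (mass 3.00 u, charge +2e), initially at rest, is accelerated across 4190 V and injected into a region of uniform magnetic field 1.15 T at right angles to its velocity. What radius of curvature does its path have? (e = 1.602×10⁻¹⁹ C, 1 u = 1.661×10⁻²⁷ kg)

r ≈ 9.93×10⁻³ m

Acceleration: |q|V = ½mv² ⇒ v = √(2|q|V/m) = √(2·3.204×10⁻¹⁹·4190/4.983×10⁻²⁷) ≈ 7.340×10⁵ m/s.
In the field: r = mv/(|q|B) = (4.983×10⁻²⁷)(7.340×10⁵)/((3.204×10⁻¹⁹)(1.15)) ≈ 9.93×10⁻³ m.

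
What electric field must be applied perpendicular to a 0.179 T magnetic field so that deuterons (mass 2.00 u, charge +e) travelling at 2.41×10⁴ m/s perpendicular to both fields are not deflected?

E = 4310 V/m

For straight-line motion qE = qvB, so E = vB.
E = 2.41×10⁴ × 0.179 = 4310 V/m.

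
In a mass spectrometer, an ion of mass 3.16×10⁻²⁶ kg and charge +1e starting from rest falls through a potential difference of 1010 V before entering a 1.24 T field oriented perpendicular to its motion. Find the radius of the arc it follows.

Acceleration: |q|V = ½mv² ⇒ v = √(2|q|V/m) = √(2·1.602×10⁻¹⁹·1010/3.16×10⁻²⁶) ≈ 1.012×10⁵ m/s.
In the field: r = mv/(|q|B) = (3.16×10⁻²⁶)(1.012×10⁵)/((1.602×10⁻¹⁹)(1.24)) ≈ 0.0161 m.

r ≈ 0.0161 m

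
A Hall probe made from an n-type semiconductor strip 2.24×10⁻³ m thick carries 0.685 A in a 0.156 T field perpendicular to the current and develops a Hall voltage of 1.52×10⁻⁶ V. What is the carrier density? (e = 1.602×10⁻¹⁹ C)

From V_H = IB/(n e t), n = IB/(V_H e t).
n = (0.685)(0.156)/((1.52×10⁻⁶)(1.602×10⁻¹⁹)(2.24×10⁻³)) ≈ 1.96×10²⁶ m⁻³.

n ≈ 1.96×10²⁶ m⁻³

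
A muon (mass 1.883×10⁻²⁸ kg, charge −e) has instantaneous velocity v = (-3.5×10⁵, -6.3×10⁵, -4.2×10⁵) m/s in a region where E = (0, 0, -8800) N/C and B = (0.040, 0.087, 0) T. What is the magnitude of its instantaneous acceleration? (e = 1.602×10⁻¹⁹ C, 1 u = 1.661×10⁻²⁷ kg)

|a| ≈ 3.62×10¹³ m/s²

v×B = (3.65×10⁴, -1.68×10⁴, -5250) N/C.
E + v×B = (3.65×10⁴, -1.68×10⁴, -1.40×10⁴) N/C.
F = q(E + v×B) = (−1.602×10⁻¹⁹ C)·(3.65×10⁴, -1.68×10⁴, -1.40×10⁴) = (-5.85×10⁻¹⁵, 2.69×10⁻¹⁵, 2.25×10⁻¹⁵) N.
|a| = |F|/m = 6.825×10⁻¹⁵/1.883×10⁻²⁸ ≈ 3.62×10¹³ m/s².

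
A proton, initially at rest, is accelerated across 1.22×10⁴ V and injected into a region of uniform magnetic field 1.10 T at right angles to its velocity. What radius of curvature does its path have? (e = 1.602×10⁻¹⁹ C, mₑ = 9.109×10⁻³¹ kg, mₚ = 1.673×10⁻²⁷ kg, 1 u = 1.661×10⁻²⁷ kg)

Acceleration: |q|V = ½mv² ⇒ v = √(2|q|V/m) = √(2·1.602×10⁻¹⁹·1.22×10⁴/1.673×10⁻²⁷) ≈ 1.529×10⁶ m/s.
In the field: r = mv/(|q|B) = (1.673×10⁻²⁷)(1.529×10⁶)/((1.602×10⁻¹⁹)(1.10)) ≈ 0.0145 m.

r ≈ 0.0145 m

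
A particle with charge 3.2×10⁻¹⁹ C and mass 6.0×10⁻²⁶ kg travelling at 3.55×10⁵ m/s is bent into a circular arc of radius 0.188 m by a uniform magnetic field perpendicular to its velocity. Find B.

From |q|vB = mv²/r, B = mv/(|q|r).
B = (6.0×10⁻²⁶)(3.55×10⁵)/((3.2×10⁻¹⁹)(0.188)) ≈ 0.354 T.

B ≈ 0.354 T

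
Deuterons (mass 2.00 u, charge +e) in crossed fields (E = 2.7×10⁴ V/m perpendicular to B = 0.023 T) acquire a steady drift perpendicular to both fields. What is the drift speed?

v_d ≈ 1.2×10⁶ m/s

The steady drift has the magnetic force balancing the electric force, so v_d = E/B.
v_d = 2.7×10⁴/0.023 = 1.2×10⁶ m/s.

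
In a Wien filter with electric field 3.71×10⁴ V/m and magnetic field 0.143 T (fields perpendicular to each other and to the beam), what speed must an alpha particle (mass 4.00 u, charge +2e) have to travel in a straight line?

For undeflected motion the electric and magnetic forces balance: qE = qvB.
v = E/B = 3.71×10⁴/0.143 = 2.59×10⁵ m/s.
The result is independent of the particle's charge and mass.

v = 2.59×10⁵ m/s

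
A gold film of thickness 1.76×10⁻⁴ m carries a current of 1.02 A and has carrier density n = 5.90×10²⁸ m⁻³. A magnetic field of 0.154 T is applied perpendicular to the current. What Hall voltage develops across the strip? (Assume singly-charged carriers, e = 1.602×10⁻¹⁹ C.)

V_H = IB/(n e t).
V_H = (1.02)(0.154)/((5.90×10²⁸)(1.602×10⁻¹⁹)(1.76×10⁻⁴)) ≈ 9.44×10⁻⁸ V.

V_H ≈ 9.44×10⁻⁸ V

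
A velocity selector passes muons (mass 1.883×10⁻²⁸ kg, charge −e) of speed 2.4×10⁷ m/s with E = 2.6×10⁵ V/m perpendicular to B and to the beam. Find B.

B = 0.011 T

Balance of forces in the selector: qE = qvB ⇒ B = E/v.
B = 2.6×10⁵/2.4×10⁷ = 0.011 T.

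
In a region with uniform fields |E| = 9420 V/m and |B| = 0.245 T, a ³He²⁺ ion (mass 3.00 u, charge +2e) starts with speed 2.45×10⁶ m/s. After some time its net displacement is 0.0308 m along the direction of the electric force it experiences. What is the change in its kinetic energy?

The magnetic force is always ⟂ v and does no work; only the electric force changes KE.
ΔKE = F_E · d = |q|E d = (3.204×10⁻¹⁹)(9420)(0.0308) ≈ 9.30×10⁻¹⁷ J.

ΔKE ≈ 9.30×10⁻¹⁷ J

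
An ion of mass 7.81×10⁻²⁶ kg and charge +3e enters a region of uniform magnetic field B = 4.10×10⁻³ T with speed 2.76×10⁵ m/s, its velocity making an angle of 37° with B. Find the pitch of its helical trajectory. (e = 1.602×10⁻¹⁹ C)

v∥ = v cosθ = 2.76×10⁵·cos37° ≈ 2.204×10⁵ m/s.
T = 2πm/(|q|B) = 2π(7.81×10⁻²⁶)/((4.806×10⁻¹⁹)(4.10×10⁻³)) ≈ 2.490×10⁻⁴ s.
pitch = v∥ T = (2.204×10⁵)(2.490×10⁻⁴) ≈ 54.9 m.

p ≈ 54.9 m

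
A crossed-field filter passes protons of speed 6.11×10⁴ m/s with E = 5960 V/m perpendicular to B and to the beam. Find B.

B = 0.0975 T

Balance of forces in the selector: qE = qvB ⇒ B = E/v.
B = 5960/6.11×10⁴ = 0.0975 T.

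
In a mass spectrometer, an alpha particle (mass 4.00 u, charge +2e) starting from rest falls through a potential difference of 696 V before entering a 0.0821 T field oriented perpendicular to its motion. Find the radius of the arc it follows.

r ≈ 0.0654 m

Acceleration: |q|V = ½mv² ⇒ v = √(2|q|V/m) = √(2·3.204×10⁻¹⁹·696/6.644×10⁻²⁷) ≈ 2.591×10⁵ m/s.
In the field: r = mv/(|q|B) = (6.644×10⁻²⁷)(2.591×10⁵)/((3.204×10⁻¹⁹)(0.0821)) ≈ 0.0654 m.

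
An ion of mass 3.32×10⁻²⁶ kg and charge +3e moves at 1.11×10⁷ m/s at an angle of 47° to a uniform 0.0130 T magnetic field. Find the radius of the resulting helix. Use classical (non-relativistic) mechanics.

v⊥ = v sinθ = 1.11×10⁷·sin47° ≈ 8.118×10⁶ m/s.
r = m v⊥/(|q|B) = (3.32×10⁻²⁶)(8.118×10⁶)/((4.806×10⁻¹⁹)(0.0130)) ≈ 43.1 m.

r ≈ 43.1 m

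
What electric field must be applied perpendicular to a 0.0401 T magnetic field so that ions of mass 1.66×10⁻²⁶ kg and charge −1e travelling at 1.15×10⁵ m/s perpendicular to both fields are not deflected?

For straight-line motion qE = qvB, so E = vB.
E = 1.15×10⁵ × 0.0401 = 4610 V/m.

E = 4610 V/m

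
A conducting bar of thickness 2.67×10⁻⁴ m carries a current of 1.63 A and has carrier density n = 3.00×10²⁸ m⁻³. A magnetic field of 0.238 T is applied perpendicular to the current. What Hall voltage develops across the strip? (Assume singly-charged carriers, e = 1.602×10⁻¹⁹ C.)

V_H = IB/(n e t).
V_H = (1.63)(0.238)/((3.00×10²⁸)(1.602×10⁻¹⁹)(2.67×10⁻⁴)) ≈ 3.02×10⁻⁷ V.

V_H ≈ 3.02×10⁻⁷ V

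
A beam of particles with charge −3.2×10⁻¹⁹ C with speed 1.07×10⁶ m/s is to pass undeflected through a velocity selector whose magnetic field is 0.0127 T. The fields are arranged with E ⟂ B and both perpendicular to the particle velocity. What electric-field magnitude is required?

For straight-line motion qE = qvB, so E = vB.
E = 1.07×10⁶ × 0.0127 = 1.36×10⁴ V/m.

E = 1.36×10⁴ V/m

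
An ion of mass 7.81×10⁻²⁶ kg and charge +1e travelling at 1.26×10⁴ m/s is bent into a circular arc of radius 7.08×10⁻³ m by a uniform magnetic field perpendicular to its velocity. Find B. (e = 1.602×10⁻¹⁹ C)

From |q|vB = mv²/r, B = mv/(|q|r).
B = (7.81×10⁻²⁶)(1.26×10⁴)/((1.602×10⁻¹⁹)(7.08×10⁻³)) ≈ 0.868 T.

B ≈ 0.868 T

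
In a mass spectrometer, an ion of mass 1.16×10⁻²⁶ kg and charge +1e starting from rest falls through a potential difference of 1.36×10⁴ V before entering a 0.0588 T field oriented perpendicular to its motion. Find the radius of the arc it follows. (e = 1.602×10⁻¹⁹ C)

r ≈ 0.755 m

Acceleration: |q|V = ½mv² ⇒ v = √(2|q|V/m) = √(2·1.602×10⁻¹⁹·1.36×10⁴/1.16×10⁻²⁶) ≈ 6.129×10⁵ m/s.
In the field: r = mv/(|q|B) = (1.16×10⁻²⁶)(6.129×10⁵)/((1.602×10⁻¹⁹)(0.0588)) ≈ 0.755 m.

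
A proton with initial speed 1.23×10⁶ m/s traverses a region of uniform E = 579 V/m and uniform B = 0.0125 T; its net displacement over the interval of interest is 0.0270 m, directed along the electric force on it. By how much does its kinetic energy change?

ΔKE ≈ 2.50×10⁻¹⁸ J

The magnetic force is always ⟂ v and does no work; only the electric force changes KE.
ΔKE = F_E · d = |q|E d = (1.602×10⁻¹⁹)(579)(0.0270) ≈ 2.50×10⁻¹⁸ J.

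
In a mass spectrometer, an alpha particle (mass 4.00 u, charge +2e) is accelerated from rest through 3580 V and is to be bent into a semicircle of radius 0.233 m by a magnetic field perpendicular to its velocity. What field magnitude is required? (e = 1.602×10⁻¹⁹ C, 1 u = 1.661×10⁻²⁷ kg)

B ≈ 0.0523 T

v = √(2|q|V/m) = √(2·3.204×10⁻¹⁹·3580/6.644×10⁻²⁷) ≈ 5.876×10⁵ m/s.
B = mv/(|q|r) = (6.644×10⁻²⁷)(5.876×10⁵)/((3.204×10⁻¹⁹)(0.233)) ≈ 0.0523 T.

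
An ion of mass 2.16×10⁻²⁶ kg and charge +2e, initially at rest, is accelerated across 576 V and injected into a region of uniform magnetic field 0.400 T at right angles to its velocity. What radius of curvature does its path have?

Acceleration: |q|V = ½mv² ⇒ v = √(2|q|V/m) = √(2·3.204×10⁻¹⁹·576/2.16×10⁻²⁶) ≈ 1.307×10⁵ m/s.
In the field: r = mv/(|q|B) = (2.16×10⁻²⁶)(1.307×10⁵)/((3.204×10⁻¹⁹)(0.400)) ≈ 0.0220 m.

r ≈ 0.0220 m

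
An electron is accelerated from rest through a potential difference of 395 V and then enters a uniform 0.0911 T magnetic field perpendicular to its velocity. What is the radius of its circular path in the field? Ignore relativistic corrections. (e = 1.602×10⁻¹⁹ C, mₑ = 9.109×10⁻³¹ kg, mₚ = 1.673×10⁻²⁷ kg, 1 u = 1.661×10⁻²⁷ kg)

Acceleration: |q|V = ½mv² ⇒ v = √(2|q|V/m) = √(2·1.602×10⁻¹⁹·395/9.109×10⁻³¹) ≈ 1.179×10⁷ m/s.
In the field: r = mv/(|q|B) = (9.109×10⁻³¹)(1.179×10⁷)/((1.602×10⁻¹⁹)(0.0911)) ≈ 7.36×10⁻⁴ m.

r ≈ 7.36×10⁻⁴ m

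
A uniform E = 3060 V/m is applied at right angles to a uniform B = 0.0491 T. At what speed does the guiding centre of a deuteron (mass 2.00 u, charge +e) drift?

v_d ≈ 6.23×10⁴ m/s

The steady drift has the magnetic force balancing the electric force, so v_d = E/B.
v_d = 3060/0.0491 = 6.23×10⁴ m/s.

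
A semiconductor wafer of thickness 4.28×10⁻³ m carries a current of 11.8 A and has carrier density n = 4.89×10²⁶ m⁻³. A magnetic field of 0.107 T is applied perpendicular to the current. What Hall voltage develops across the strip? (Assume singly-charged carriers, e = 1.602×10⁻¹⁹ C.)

V_H = IB/(n e t).
V_H = (11.8)(0.107)/((4.89×10²⁶)(1.602×10⁻¹⁹)(4.28×10⁻³)) ≈ 3.77×10⁻⁶ V.

V_H ≈ 3.77×10⁻⁶ V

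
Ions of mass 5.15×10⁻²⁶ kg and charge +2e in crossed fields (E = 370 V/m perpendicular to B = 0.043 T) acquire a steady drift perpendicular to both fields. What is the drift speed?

v_d ≈ 8600 m/s

The E×B drift speed is v_d = E/B.
v_d = 370/0.043 = 8600 m/s.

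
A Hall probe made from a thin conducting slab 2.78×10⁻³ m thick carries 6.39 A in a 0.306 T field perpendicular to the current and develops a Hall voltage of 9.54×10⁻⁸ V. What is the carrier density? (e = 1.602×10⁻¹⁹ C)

n ≈ 4.60×10²⁸ m⁻³

From V_H = IB/(n e t), n = IB/(V_H e t).
n = (6.39)(0.306)/((9.54×10⁻⁸)(1.602×10⁻¹⁹)(2.78×10⁻³)) ≈ 4.60×10²⁸ m⁻³.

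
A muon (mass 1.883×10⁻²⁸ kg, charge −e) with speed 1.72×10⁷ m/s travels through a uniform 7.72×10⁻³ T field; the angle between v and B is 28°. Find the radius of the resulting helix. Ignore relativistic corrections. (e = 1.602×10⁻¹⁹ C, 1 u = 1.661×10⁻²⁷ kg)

r ≈ 1.23 m

v⊥ = v sinθ = 1.72×10⁷·sin28° ≈ 8.075×10⁶ m/s.
r = m v⊥/(|q|B) = (1.883×10⁻²⁸)(8.075×10⁶)/((1.602×10⁻¹⁹)(7.72×10⁻³)) ≈ 1.23 m.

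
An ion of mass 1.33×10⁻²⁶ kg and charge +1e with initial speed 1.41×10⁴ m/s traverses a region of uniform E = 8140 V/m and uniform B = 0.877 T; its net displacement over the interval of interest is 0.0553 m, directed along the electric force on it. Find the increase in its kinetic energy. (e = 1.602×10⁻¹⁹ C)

ΔKE ≈ 7.21×10⁻¹⁷ J

The magnetic force is always ⟂ v and does no work; only the electric force changes KE.
ΔKE = F_E · d = |q|E d = (1.602×10⁻¹⁹)(8140)(0.0553) ≈ 7.21×10⁻¹⁷ J.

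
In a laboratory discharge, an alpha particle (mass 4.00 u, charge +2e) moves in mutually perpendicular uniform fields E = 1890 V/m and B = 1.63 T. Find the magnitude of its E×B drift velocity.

In crossed fields the guiding centre drifts at v_d = |E×B|/B² = E/B, independent of charge and mass.
v_d = 1890/1.63 = 1160 m/s.

v_d ≈ 1160 m/s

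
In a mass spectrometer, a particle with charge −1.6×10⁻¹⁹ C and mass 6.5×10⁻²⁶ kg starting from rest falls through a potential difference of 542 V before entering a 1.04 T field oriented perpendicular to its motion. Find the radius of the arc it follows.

r ≈ 0.0202 m

Acceleration: |q|V = ½mv² ⇒ v = √(2|q|V/m) = √(2·1.6×10⁻¹⁹·542/6.5×10⁻²⁶) ≈ 5.166×10⁴ m/s.
In the field: r = mv/(|q|B) = (6.5×10⁻²⁶)(5.166×10⁴)/((1.6×10⁻¹⁹)(1.04)) ≈ 0.0202 m.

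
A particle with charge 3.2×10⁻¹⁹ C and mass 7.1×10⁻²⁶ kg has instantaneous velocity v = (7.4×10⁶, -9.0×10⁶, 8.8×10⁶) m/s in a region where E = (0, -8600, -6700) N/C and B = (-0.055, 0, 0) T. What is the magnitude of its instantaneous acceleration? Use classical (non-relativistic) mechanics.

v×B = (0, -4.84×10⁵, -4.95×10⁵) N/C.
E + v×B = (0, -4.93×10⁵, -5.02×10⁵) N/C.
F = q(E + v×B) = (3.2×10⁻¹⁹ C)·(0, -4.93×10⁵, -5.02×10⁵) = (0, -1.58×10⁻¹³, -1.61×10⁻¹³) N.
|a| = |F|/m = 2.250×10⁻¹³/7.1×10⁻²⁶ ≈ 3.17×10¹² m/s².

|a| ≈ 3.17×10¹² m/s²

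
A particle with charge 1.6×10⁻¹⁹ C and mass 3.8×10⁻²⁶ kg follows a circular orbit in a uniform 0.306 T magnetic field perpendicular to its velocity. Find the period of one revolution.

The cyclotron period depends only on m, q, B: T = 2πm/(|q|B).
T = 2π(3.8×10⁻²⁶)/((1.6×10⁻¹⁹)(0.306)) ≈ 4.88×10⁻⁶ s.

T ≈ 4.88×10⁻⁶ s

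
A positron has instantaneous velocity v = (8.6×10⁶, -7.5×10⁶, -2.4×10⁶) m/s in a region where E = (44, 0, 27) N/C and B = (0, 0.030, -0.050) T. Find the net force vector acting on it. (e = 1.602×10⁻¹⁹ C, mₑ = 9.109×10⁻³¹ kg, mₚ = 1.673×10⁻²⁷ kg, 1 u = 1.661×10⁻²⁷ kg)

v×B = (4.47×10⁵, 4.30×10⁵, 2.58×10⁵) N/C.
E + v×B = (4.47×10⁵, 4.30×10⁵, 2.58×10⁵) N/C.
F = q(E + v×B) = (1.602×10⁻¹⁹ C)·(4.47×10⁵, 4.30×10⁵, 2.58×10⁵) = (7.16×10⁻¹⁴, 6.89×10⁻¹⁴, 4.13×10⁻¹⁴) N.

F ≈ (7.16×10⁻¹⁴, 6.89×10⁻¹⁴, 4.13×10⁻¹⁴) N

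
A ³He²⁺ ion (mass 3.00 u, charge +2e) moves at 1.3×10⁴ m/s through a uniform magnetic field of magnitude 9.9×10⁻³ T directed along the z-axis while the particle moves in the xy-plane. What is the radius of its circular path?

The magnetic force provides the centripetal force: |q|vB = mv²/r.
r = mv/(|q|B) = (4.983×10⁻²⁷)(1.3×10⁴)/((3.204×10⁻¹⁹)(9.9×10⁻³)) ≈ 0.020 m.

r ≈ 0.020 m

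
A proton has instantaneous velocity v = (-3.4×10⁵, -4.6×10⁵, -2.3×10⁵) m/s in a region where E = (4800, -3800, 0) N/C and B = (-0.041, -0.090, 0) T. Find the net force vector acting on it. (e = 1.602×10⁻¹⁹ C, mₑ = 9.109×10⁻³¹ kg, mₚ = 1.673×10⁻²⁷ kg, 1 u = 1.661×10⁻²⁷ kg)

F ≈ (-2.55×10⁻¹⁵, 9.02×10⁻¹⁶, 1.88×10⁻¹⁵) N

v×B = (-2.07×10⁴, 9430, 1.17×10⁴) N/C.
E + v×B = (-1.59×10⁴, 5630, 1.17×10⁴) N/C.
F = q(E + v×B) = (1.602×10⁻¹⁹ C)·(-1.59×10⁴, 5630, 1.17×10⁴) = (-2.55×10⁻¹⁵, 9.02×10⁻¹⁶, 1.88×10⁻¹⁵) N.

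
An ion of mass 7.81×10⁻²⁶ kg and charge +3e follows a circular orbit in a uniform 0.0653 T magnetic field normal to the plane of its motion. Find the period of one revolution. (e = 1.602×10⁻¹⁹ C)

T ≈ 1.56×10⁻⁵ s

The cyclotron period depends only on m, q, B: T = 2πm/(|q|B).
T = 2π(7.81×10⁻²⁶)/((4.806×10⁻¹⁹)(0.0653)) ≈ 1.56×10⁻⁵ s.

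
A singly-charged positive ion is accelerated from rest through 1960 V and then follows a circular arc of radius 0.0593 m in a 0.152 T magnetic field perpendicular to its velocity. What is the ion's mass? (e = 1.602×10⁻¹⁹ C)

m ≈ 3.32×10⁻²⁷ kg

Combine |q|V = ½mv² and r = mv/(|q|B): eliminate v to get m = qB²r²/(2V).
m = (1.602×10⁻¹⁹)(0.152)²(0.0593)²/(2·1960) ≈ 3.32×10⁻²⁷ kg.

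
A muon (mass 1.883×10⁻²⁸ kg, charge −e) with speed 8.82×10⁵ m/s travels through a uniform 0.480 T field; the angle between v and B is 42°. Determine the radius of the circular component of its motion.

v⊥ = v sinθ = 8.82×10⁵·sin42° ≈ 5.902×10⁵ m/s.
r = m v⊥/(|q|B) = (1.883×10⁻²⁸)(5.902×10⁵)/((1.602×10⁻¹⁹)(0.480)) ≈ 1.45×10⁻³ m.

r ≈ 1.45×10⁻³ m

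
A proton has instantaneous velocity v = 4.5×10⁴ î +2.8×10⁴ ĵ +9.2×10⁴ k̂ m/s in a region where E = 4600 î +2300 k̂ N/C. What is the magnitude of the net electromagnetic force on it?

Only an electric field acts, so F = qE = (1.602×10⁻¹⁹ C)·(4600, 0, 2300) = (7.37×10⁻¹⁶, 0, 3.68×10⁻¹⁶) N.
|F| = 8.24×10⁻¹⁶ N.

|F| ≈ 8.24×10⁻¹⁶ N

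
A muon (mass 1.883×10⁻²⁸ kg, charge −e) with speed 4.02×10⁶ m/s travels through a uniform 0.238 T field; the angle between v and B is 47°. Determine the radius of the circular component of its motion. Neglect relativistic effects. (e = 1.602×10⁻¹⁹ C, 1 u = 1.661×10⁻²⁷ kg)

v⊥ = v sinθ = 4.02×10⁶·sin47° ≈ 2.940×10⁶ m/s.
r = m v⊥/(|q|B) = (1.883×10⁻²⁸)(2.940×10⁶)/((1.602×10⁻¹⁹)(0.238)) ≈ 0.0145 m.

r ≈ 0.0145 m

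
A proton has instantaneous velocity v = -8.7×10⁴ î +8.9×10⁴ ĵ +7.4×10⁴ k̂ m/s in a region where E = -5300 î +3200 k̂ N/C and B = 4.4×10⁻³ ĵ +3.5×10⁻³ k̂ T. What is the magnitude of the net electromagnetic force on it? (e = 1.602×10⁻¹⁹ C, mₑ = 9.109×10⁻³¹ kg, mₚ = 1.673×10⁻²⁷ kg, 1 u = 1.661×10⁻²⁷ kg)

|F| ≈ 9.65×10⁻¹⁶ N

v×B = (-14.1, 304, -383) N/C.
E + v×B = (-5310, 304, 2820) N/C.
F = q(E + v×B) = (1.602×10⁻¹⁹ C)·(-5310, 304, 2820) = (-8.51×10⁻¹⁶, 4.88×10⁻¹⁷, 4.51×10⁻¹⁶) N.
|F| = 9.65×10⁻¹⁶ N.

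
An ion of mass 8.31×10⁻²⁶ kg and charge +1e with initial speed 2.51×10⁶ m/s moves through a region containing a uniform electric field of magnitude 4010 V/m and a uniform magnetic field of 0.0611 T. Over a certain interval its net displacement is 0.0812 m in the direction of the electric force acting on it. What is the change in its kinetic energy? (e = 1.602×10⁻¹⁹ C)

The magnetic force is always ⟂ v and does no work; only the electric force changes KE.
ΔKE = F_E · d = |q|E d = (1.602×10⁻¹⁹)(4010)(0.0812) ≈ 5.22×10⁻¹⁷ J.

ΔKE ≈ 5.22×10⁻¹⁷ J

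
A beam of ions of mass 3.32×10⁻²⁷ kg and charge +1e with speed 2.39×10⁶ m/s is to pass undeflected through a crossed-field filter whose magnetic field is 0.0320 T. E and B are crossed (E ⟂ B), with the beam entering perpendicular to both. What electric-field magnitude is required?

E = 7.65×10⁴ V/m

For straight-line motion qE = qvB, so E = vB.
E = 2.39×10⁶ × 0.0320 = 7.65×10⁴ V/m.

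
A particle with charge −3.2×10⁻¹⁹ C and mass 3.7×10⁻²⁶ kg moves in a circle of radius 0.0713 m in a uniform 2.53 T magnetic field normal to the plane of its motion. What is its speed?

From |q|vB = mv²/r, v = |q|Br/m.
v = (3.2×10⁻¹⁹)(2.53)(0.0713)/3.7×10⁻²⁶ ≈ 1.56×10⁶ m/s.

v ≈ 1.56×10⁶ m/s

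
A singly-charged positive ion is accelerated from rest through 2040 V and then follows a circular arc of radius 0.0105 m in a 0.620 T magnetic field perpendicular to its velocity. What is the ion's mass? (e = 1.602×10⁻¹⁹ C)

Combine |q|V = ½mv² and r = mv/(|q|B): eliminate v to get m = qB²r²/(2V).
m = (1.602×10⁻¹⁹)(0.620)²(0.0105)²/(2·2040) ≈ 1.66×10⁻²⁷ kg.

m ≈ 1.66×10⁻²⁷ kg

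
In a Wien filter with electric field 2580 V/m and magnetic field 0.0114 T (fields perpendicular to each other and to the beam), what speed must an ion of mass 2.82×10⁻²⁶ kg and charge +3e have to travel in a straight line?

For undeflected motion the electric and magnetic forces balance: qE = qvB.
v = E/B = 2580/0.0114 = 2.26×10⁵ m/s.

v = 2.26×10⁵ m/s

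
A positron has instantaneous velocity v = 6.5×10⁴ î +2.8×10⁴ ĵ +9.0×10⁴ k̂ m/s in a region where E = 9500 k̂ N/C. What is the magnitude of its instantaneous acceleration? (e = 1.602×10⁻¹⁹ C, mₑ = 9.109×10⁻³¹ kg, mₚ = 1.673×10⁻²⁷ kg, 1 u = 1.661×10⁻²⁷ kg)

Only an electric field acts, so F = qE = (1.602×10⁻¹⁹ C)·(0, 0, 9500) = (0, 0, 1.52×10⁻¹⁵) N.
|a| = |F|/m = 1.522×10⁻¹⁵/9.109×10⁻³¹ ≈ 1.67×10¹⁵ m/s².

|a| ≈ 1.67×10¹⁵ m/s²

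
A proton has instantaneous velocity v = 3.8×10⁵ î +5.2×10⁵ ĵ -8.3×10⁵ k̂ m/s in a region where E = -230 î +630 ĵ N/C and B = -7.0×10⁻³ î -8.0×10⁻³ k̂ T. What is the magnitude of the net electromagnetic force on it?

v×B = (-4160, 8850, 3640) N/C.
E + v×B = (-4390, 9480, 3640) N/C.
F = q(E + v×B) = (1.602×10⁻¹⁹ C)·(-4390, 9480, 3640) = (-7.03×10⁻¹⁶, 1.52×10⁻¹⁵, 5.83×10⁻¹⁶) N.
|F| = 1.77×10⁻¹⁵ N.

|F| ≈ 1.77×10⁻¹⁵ N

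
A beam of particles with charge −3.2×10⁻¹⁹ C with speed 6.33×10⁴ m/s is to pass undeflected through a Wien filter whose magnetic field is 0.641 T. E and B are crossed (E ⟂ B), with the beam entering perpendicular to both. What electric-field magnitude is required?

E = 4.06×10⁴ V/m

For straight-line motion qE = qvB, so E = vB.
E = 6.33×10⁴ × 0.641 = 4.06×10⁴ V/m.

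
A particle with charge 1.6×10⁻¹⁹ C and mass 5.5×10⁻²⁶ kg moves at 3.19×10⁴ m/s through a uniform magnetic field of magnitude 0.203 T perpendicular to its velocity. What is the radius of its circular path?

r ≈ 0.0540 m

The magnetic force provides the centripetal force: |q|vB = mv²/r.
r = mv/(|q|B) = (5.5×10⁻²⁶)(3.19×10⁴)/((1.6×10⁻¹⁹)(0.203)) ≈ 0.0540 m.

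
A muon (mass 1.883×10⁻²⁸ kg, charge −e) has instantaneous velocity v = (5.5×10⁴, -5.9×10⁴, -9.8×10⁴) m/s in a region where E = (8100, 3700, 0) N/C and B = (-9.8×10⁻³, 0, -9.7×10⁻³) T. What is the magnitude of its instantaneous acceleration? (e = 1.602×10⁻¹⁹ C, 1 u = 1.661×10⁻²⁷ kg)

v×B = (572, 1490, -578) N/C.
E + v×B = (8670, 5190, -578) N/C.
F = q(E + v×B) = (−1.602×10⁻¹⁹ C)·(8670, 5190, -578) = (-1.39×10⁻¹⁵, -8.32×10⁻¹⁶, 9.26×10⁻¹⁷) N.
|a| = |F|/m = 1.622×10⁻¹⁵/1.883×10⁻²⁸ ≈ 8.61×10¹² m/s².

|a| ≈ 8.61×10¹² m/s²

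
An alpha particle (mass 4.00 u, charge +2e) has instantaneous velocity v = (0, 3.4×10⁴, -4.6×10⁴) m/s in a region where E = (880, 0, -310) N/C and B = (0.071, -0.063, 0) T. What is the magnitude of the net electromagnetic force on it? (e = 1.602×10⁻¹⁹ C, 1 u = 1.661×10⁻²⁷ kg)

v×B = (-2900, -3270, -2410) N/C.
E + v×B = (-2020, -3270, -2720) N/C.
F = q(E + v×B) = (3.204×10⁻¹⁹ C)·(-2020, -3270, -2720) = (-6.47×10⁻¹⁶, -1.05×10⁻¹⁵, -8.73×10⁻¹⁶) N.
|F| = 1.51×10⁻¹⁵ N.

|F| ≈ 1.51×10⁻¹⁵ N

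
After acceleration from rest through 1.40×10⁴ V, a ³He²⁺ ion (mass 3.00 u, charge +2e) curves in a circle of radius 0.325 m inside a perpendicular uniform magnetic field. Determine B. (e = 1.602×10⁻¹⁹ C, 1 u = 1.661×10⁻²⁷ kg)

B ≈ 0.0642 T

v = √(2|q|V/m) = √(2·3.204×10⁻¹⁹·1.40×10⁴/4.983×10⁻²⁷) ≈ 1.342×10⁶ m/s.
B = mv/(|q|r) = (4.983×10⁻²⁷)(1.342×10⁶)/((3.204×10⁻¹⁹)(0.325)) ≈ 0.0642 T.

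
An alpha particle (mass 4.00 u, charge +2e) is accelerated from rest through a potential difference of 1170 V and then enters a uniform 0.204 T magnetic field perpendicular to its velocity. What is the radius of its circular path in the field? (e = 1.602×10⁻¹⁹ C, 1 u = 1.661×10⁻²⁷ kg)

Acceleration: |q|V = ½mv² ⇒ v = √(2|q|V/m) = √(2·3.204×10⁻¹⁹·1170/6.644×10⁻²⁷) ≈ 3.359×10⁵ m/s.
In the field: r = mv/(|q|B) = (6.644×10⁻²⁷)(3.359×10⁵)/((3.204×10⁻¹⁹)(0.204)) ≈ 0.0341 m.

r ≈ 0.0341 m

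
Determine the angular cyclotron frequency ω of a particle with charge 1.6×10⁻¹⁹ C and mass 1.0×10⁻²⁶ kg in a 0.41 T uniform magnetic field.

ω = |q|B/m.
ω = (1.6×10⁻¹⁹)(0.41)/1.0×10⁻²⁶ ≈ 6.6×10⁶ rad/s.

ω ≈ 6.6×10⁶ rad/s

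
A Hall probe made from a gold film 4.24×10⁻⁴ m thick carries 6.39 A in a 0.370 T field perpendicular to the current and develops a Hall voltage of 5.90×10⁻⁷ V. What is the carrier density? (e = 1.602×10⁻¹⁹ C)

n ≈ 5.90×10²⁸ m⁻³

From V_H = IB/(n e t), n = IB/(V_H e t).
n = (6.39)(0.370)/((5.90×10⁻⁷)(1.602×10⁻¹⁹)(4.24×10⁻⁴)) ≈ 5.90×10²⁸ m⁻³.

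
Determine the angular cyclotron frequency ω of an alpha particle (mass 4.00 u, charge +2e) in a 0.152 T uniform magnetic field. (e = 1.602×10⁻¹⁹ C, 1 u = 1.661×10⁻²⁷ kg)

ω = |q|B/m.
ω = (3.204×10⁻¹⁹)(0.152)/6.644×10⁻²⁷ ≈ 7.33×10⁶ rad/s.

ω ≈ 7.33×10⁶ rad/s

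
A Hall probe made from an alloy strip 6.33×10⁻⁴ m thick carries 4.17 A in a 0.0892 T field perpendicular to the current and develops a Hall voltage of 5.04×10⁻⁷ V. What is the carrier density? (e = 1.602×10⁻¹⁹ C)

n ≈ 7.28×10²⁷ m⁻³

From V_H = IB/(n e t), n = IB/(V_H e t).
n = (4.17)(0.0892)/((5.04×10⁻⁷)(1.602×10⁻¹⁹)(6.33×10⁻⁴)) ≈ 7.28×10²⁷ m⁻³.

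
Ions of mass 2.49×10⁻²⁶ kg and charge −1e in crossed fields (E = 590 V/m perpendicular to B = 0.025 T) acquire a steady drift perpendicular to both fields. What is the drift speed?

v_d ≈ 2.4×10⁴ m/s

The E×B drift speed is v_d = E/B.
v_d = 590/0.025 = 2.4×10⁴ m/s.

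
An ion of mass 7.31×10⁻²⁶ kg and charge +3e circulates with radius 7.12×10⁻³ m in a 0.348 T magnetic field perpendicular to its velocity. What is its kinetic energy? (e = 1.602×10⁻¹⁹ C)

KE ≈ 9.70×10⁻¹⁸ J

v = |q|Br/m, then KE = ½mv² = (qBr)²/(2m).
v = (4.806×10⁻¹⁹)(0.348)(7.12×10⁻³)/7.31×10⁻²⁶ ≈ 1.629×10⁴ m/s.
KE = ½(7.31×10⁻²⁶)(1.629×10⁴)² ≈ 9.70×10⁻¹⁸ J.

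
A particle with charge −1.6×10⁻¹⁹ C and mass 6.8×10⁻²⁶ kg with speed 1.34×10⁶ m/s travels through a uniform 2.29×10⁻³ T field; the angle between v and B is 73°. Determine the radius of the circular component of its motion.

v⊥ = v sinθ = 1.34×10⁶·sin73° ≈ 1.281×10⁶ m/s.
r = m v⊥/(|q|B) = (6.8×10⁻²⁶)(1.281×10⁶)/((1.6×10⁻¹⁹)(2.29×10⁻³)) ≈ 238 m.

r ≈ 238 m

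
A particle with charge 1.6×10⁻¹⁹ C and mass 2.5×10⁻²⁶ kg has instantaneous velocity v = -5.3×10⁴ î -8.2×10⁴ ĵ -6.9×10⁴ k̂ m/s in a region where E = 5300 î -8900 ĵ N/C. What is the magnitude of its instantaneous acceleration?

|a| ≈ 6.63×10¹⁰ m/s²

Only an electric field acts, so F = qE = (1.6×10⁻¹⁹ C)·(5300, -8900, 0) = (8.48×10⁻¹⁶, -1.42×10⁻¹⁵, 0) N.
|a| = |F|/m = 1.657×10⁻¹⁵/2.5×10⁻²⁶ ≈ 6.63×10¹⁰ m/s².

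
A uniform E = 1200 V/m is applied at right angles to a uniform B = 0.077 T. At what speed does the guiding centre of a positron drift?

v_d ≈ 1.6×10⁴ m/s

In crossed fields the guiding centre drifts at v_d = |E×B|/B² = E/B, independent of charge and mass.
v_d = 1200/0.077 = 1.6×10⁴ m/s.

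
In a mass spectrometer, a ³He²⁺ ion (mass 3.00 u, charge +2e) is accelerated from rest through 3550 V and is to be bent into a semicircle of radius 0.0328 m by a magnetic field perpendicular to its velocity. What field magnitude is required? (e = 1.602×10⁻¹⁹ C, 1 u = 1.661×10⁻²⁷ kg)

B ≈ 0.320 T

v = √(2|q|V/m) = √(2·3.204×10⁻¹⁹·3550/4.983×10⁻²⁷) ≈ 6.757×10⁵ m/s.
B = mv/(|q|r) = (4.983×10⁻²⁷)(6.757×10⁵)/((3.204×10⁻¹⁹)(0.0328)) ≈ 0.320 T.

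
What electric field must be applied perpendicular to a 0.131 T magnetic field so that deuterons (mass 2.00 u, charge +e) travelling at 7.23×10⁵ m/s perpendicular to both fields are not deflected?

E = 9.47×10⁴ V/m

For straight-line motion qE = qvB, so E = vB.
E = 7.23×10⁵ × 0.131 = 9.47×10⁴ V/m.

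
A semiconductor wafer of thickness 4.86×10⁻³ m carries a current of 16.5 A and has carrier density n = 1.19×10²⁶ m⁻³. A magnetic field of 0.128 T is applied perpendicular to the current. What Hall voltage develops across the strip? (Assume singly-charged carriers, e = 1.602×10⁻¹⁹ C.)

V_H = IB/(n e t).
V_H = (16.5)(0.128)/((1.19×10²⁶)(1.602×10⁻¹⁹)(4.86×10⁻³)) ≈ 2.28×10⁻⁵ V.

V_H ≈ 2.28×10⁻⁵ V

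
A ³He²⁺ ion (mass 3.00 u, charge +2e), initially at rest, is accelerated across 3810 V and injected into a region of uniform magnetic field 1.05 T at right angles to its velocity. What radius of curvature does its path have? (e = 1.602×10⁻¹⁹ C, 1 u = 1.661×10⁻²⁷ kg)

Acceleration: |q|V = ½mv² ⇒ v = √(2|q|V/m) = √(2·3.204×10⁻¹⁹·3810/4.983×10⁻²⁷) ≈ 7.000×10⁵ m/s.
In the field: r = mv/(|q|B) = (4.983×10⁻²⁷)(7.000×10⁵)/((3.204×10⁻¹⁹)(1.05)) ≈ 0.0104 m.

r ≈ 0.0104 m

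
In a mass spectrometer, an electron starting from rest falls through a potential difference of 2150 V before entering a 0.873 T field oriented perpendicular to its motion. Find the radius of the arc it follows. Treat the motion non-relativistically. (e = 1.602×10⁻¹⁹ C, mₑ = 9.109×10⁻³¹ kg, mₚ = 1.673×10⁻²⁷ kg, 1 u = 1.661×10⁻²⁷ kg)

r ≈ 1.79×10⁻⁴ m

Acceleration: |q|V = ½mv² ⇒ v = √(2|q|V/m) = √(2·1.602×10⁻¹⁹·2150/9.109×10⁻³¹) ≈ 2.750×10⁷ m/s.
In the field: r = mv/(|q|B) = (9.109×10⁻³¹)(2.750×10⁷)/((1.602×10⁻¹⁹)(0.873)) ≈ 1.79×10⁻⁴ m.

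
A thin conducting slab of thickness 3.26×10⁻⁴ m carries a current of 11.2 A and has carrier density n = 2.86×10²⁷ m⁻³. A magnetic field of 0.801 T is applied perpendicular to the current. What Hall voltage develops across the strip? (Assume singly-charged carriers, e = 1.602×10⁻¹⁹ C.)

V_H ≈ 6.01×10⁻⁵ V

V_H = IB/(n e t).
V_H = (11.2)(0.801)/((2.86×10²⁷)(1.602×10⁻¹⁹)(3.26×10⁻⁴)) ≈ 6.01×10⁻⁵ V.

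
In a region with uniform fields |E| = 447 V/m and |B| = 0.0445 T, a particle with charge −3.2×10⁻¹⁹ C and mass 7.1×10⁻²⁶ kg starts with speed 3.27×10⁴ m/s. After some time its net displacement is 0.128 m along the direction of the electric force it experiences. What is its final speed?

B does no work; ΔKE = |q|E d.
½mv_f² = ½mv₀² + |q|Ed = ½(7.1×10⁻²⁶)(3.27×10⁴)² + (3.2×10⁻¹⁹)(447)(0.128) ≈ 3.796×10⁻¹⁷ J + 1.831×10⁻¹⁷ J ≈ 5.627×10⁻¹⁷ J.
v_f = √(2·5.627×10⁻¹⁷/7.1×10⁻²⁶) ≈ 3.98×10⁴ m/s.

v_f ≈ 3.98×10⁴ m/s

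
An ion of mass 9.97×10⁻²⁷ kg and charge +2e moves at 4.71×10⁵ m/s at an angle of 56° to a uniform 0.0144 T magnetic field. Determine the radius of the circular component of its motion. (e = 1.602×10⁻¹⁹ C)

v⊥ = v sinθ = 4.71×10⁵·sin56° ≈ 3.905×10⁵ m/s.
r = m v⊥/(|q|B) = (9.97×10⁻²⁷)(3.905×10⁵)/((3.204×10⁻¹⁹)(0.0144)) ≈ 0.844 m.

r ≈ 0.844 m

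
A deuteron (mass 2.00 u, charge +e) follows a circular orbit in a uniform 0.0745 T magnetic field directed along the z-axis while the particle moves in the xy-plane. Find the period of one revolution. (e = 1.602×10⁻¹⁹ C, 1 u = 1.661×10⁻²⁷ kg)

T ≈ 1.75×10⁻⁶ s

The cyclotron period depends only on m, q, B: T = 2πm/(|q|B).
T = 2π(3.322×10⁻²⁷)/((1.602×10⁻¹⁹)(0.0745)) ≈ 1.75×10⁻⁶ s.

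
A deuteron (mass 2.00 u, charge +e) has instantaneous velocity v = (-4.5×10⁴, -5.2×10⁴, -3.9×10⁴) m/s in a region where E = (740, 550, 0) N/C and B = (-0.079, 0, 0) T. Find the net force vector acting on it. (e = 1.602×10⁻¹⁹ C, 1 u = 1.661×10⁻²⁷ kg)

F ≈ (1.19×10⁻¹⁶, 5.82×10⁻¹⁶, -6.58×10⁻¹⁶) N

v×B = (0, 3080, -4110) N/C.
E + v×B = (740, 3630, -4110) N/C.
F = q(E + v×B) = (1.602×10⁻¹⁹ C)·(740, 3630, -4110) = (1.19×10⁻¹⁶, 5.82×10⁻¹⁶, -6.58×10⁻¹⁶) N.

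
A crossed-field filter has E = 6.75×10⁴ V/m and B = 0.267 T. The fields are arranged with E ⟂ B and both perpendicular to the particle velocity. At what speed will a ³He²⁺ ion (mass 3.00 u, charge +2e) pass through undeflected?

Zero net Lorentz force requires |qE| = |q v×B|, i.e. E = vB.
v = E/B = 6.75×10⁴/0.267 = 2.53×10⁵ m/s.

v = 2.53×10⁵ m/s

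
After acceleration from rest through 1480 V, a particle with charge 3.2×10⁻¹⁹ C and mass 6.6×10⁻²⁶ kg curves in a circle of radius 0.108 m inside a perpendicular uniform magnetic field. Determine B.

B ≈ 0.229 T

v = √(2|q|V/m) = √(2·3.2×10⁻¹⁹·1480/6.6×10⁻²⁶) ≈ 1.198×10⁵ m/s.
B = mv/(|q|r) = (6.6×10⁻²⁶)(1.198×10⁵)/((3.2×10⁻¹⁹)(0.108)) ≈ 0.229 T.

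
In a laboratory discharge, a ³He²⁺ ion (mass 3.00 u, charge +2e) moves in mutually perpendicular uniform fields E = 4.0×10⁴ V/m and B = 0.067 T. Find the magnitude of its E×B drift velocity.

v_d ≈ 6.0×10⁵ m/s

The E×B drift speed is v_d = E/B.
v_d = 4.0×10⁴/0.067 = 6.0×10⁵ m/s.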